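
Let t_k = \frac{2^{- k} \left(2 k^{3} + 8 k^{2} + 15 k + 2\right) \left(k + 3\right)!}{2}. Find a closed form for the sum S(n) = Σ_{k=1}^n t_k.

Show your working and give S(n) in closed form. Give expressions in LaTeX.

S(n) = 12 + 2^{- n} n^{2} \left(n + 4\right)! + 2 \cdot 2^{- n} n \left(n + 4\right)! - \frac{2^{- n} \left(n + 4\right)!}{2}

Ratio r(k) = (2*k**4 + 22*k**3 + 93*k**2 + 175*k + 108)/(2*(2*k**3 + 8*k**2 + 15*k + 2)).
So A=k/2 + 2 and B=1, with C=k**3 + 4*k**2 + 15*k/2 + 1.
Set up (k/2 + 2)·f(k+1) − (1)·f(k) − (k**3 + 4*k**2 + 15*k/2 + 1) = 0.
Bound: deg f ≤ 2.
Match coefficients ⇒ f(k) = 2*k**2 - 3.
Get s_k = R·t_k = (2*k**2 - 3)*factorial(k + 3)/2**k with R(k) = B(k−1)f(k)/C(k) = 2*(2*k**2 - 3)/(2*k**3 + 8*k**2 + 15*k + 2).
Δs = (2*k**3 + 8*k**2 + 15*k + 2)*factorial(k + 3)/(2*2**k), as required.
Σ_(k=1)^n t_k = s_(n+1) − s_(1) = (2**(-n - 1)*(2*n**2 + 4*n - 1)*factorial(n + 4)) − (-12), i.e. 12 + n**2*factorial(n + 4)/2**n + 2*n*factorial(n + 4)/2**n - factorial(n + 4)/(2*2**n).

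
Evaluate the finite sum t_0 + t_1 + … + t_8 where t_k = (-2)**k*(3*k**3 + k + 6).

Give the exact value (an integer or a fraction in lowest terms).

Σ = 295938

t_(k+1)/t_k = 2*(-k - 3*(k + 1)**3 - 7)/(3*k**3 + k + 6).
Gosper form: A/B · C(k+1)/C(k) with A=-2, B=1, C=k**3 + k/3 + 2.
Solve (-2)·f(k+1) − (1)·f(k) = k**3 + k/3 + 2.
d = 3 from the (0,0,3) case.
Solve for f: f(k) = -(k**3 - 2*k**2 + k + 2)/3 (degree 3 ≤ 3).
Then R = B(k−1)f/C = -(k**3 - 2*k**2 + k + 2)/(3*k**3 + k + 6), so s_k = R(k)·t_k = (-2)**k*(-k**3 + 2*k**2 - k - 2).
Check: Δs_k = (-2)**k*(3*k**3 + k + 6). ✓
Telescoping: Σ = s_(9) − s_(0) = 295936 − (-2) = 295938.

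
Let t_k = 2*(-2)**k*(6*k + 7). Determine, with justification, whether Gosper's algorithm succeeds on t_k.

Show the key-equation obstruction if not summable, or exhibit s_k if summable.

The ratio is 2*(-6*k - 13)/(6*k + 7).
A = -2, B = 1, C = k + 7/6.
Need (-2)·f(k+1) − (1)·f(k) = k + 7/6.
From deg A=0, deg B=0, deg C=1: d=1.
Solving with deg f ≤ 1: f(k) = -(2*k + 1)/6.
R(k) = B(k−1)·f(k)/C(k) = -(2*k + 1)/(6*k + 7); s_k = R·t_k = (-2)**(k + 1)*(2*k + 1).
Check: Δs_k = 2*(-2)**k*(6*k + 7). ✓

Yes. s_k = (-2)**(k + 1)*(2*k + 1).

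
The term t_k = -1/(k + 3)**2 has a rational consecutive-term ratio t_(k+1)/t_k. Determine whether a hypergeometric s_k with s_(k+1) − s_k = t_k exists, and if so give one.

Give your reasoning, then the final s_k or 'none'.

Step 1: r(k) = (k + 3)**2/(k + 4)**2.
Take A(k)=k**2 + 6*k + 9, B(k)=k**2 + 8*k + 16, C(k)=1.
Set up (k**2 + 6*k + 9)·f(k+1) − (k**2 + 6*k + 9)·f(k) − (1) = 0.
deg f ≤ 0 (via 2,2,0).
Generic f = c0 gives residual -1; -1 = 0 cannot hold, so t_k is not Gosper-summable.

none (Gosper's algorithm certifies no s_k)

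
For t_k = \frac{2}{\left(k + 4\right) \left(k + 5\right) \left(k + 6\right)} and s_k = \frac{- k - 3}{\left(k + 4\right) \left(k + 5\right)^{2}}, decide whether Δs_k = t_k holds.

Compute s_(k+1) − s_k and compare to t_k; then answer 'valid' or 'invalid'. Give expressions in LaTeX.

Invalid: residual \frac{2 \left(- 3 k - 16\right)}{k^{5} + 26 k^{4} + 269 k^{3} + 1384 k^{2} + 3540 k + 3600} ≠ 0.

s_(k+1) = (-k - 4)/((k + 5)*(k + 6)**2)
s_(k+1) − s_k = ((k + 3)*(k + 6)**2 - (k + 4)**2*(k + 5))/((k + 4)*(k + 5)**2*(k + 6)**2)
(s_(k+1) − s_k) − t_k = 2*(-3*k - 16)/(k**5 + 26*k**4 + 269*k**3 + 1384*k**2 + 3540*k + 3600)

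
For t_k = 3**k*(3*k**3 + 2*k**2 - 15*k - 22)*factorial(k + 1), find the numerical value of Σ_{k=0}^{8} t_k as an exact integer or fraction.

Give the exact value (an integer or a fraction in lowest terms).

Σ = 3714134860802

Step 1: r(k) = 3*(3*k**4 + 17*k**3 + 20*k**2 - 36*k - 64)/(3*k**3 + 2*k**2 - 15*k - 22).
So A=3*k + 6 and B=1, with C=k**3 + 2*k**2/3 - 5*k - 22/3.
Key eq: (3*k + 6)·f(k+1) = (1)·f(k) + (k**3 + 2*k**2/3 - 5*k - 22/3).
Bound: deg f ≤ 2.
Solve for f: f(k) = (k**2 - 3*k - 2)/3 (degree 2 ≤ 2).
So s_k = (B(k−1)f/C)·t_k = ((k**2 - 3*k - 2)/(3*k**3 + 2*k**2 - 15*k - 22))·t_k = 3**k*(k**2 - 3*k - 2)*factorial(k + 1).
s_(k+1) − s_k = 3**k*(3*k**3 + 2*k**2 - 15*k - 22)*factorial(k + 1) = t_k.
Σ_(k=0)^(8) t_k = s_(9) − s_(0) = 3714134860800 − (-2) = 3714134860802.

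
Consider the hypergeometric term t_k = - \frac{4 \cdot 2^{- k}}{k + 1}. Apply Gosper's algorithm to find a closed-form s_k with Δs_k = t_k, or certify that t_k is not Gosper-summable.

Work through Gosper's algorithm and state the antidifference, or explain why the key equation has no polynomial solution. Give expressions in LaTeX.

no hypergeometric antidifference exists

t_(k+1)/t_k = (k + 1)/(2*(k + 2)).
Normal form (A,B,C) = (k/2 + 1/2, k + 2, 1).
Key eq: (k/2 + 1/2)·f(k+1) = (k + 1)·f(k) + (1).
Bound: deg f ≤ -1.
deg f ≤ -1 is impossible — no certificate.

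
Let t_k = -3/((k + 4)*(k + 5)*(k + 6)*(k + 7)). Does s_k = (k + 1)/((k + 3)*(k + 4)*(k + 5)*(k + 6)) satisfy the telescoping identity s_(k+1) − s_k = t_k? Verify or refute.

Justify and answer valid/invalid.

s_(k+1) = (k + 2)/((k + 4)*(k + 5)*(k + 6)*(k + 7))
s_(k+1) − s_k = (-3*k - 1)/(k**5 + 25*k**4 + 245*k**3 + 1175*k**2 + 2754*k + 2520)
(s_(k+1) − s_k) − t_k = 8/(k**5 + 25*k**4 + 245*k**3 + 1175*k**2 + 2754*k + 2520)

Invalid: residual 8/(k**5 + 25*k**4 + 245*k**3 + 1175*k**2 + 2754*k + 2520) ≠ 0.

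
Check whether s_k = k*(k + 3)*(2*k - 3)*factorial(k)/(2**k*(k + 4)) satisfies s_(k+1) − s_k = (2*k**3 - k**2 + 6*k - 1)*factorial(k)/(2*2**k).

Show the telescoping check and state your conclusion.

Invalid: residual -(2*k**4 + 7*k**3 - 2*k**2 + 29*k - 4)*factorial(k)/(2*2**k*(k + 4)*(k + 5)) ≠ 0.

s_(k+1) = (k + 1)*(k + 4)*(2*k - 1)*factorial(k + 1)/(2*2**k*(k + 5))
s_(k+1) − s_k = (2*k**5 + 15*k**4 + 30*k**3 + 35*k**2 + 82*k - 16)*factorial(k)/(2*2**k*(k + 4)*(k + 5))
(s_(k+1) − s_k) − t_k = -(2*k**4 + 7*k**3 - 2*k**2 + 29*k - 4)*factorial(k)/(2*2**k*(k + 4)*(k + 5))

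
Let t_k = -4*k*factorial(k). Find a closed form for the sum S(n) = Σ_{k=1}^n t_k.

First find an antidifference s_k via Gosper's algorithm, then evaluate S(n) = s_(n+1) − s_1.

S(n) = 4 - 4*factorial(n + 1)

The ratio is (k + 1)**2/k.
A = k + 1, B = 1, C = k.
Solve (k + 1)·f(k+1) − (1)·f(k) = k.
Degrees (1,0,1) ⇒ d ≤ 0.
Solving with deg f ≤ 0: f(k) = 1.
Get s_k = R·t_k = -4*factorial(k) with R(k) = B(k−1)f(k)/C(k) = 1/k.
Check: Δs_k = -4*k*factorial(k). ✓
Evaluate: s_(n+1) = -4*factorial(n + 1); subtract s_(1) = -4 ⇒ S(n) = 4 - 4*factorial(n + 1).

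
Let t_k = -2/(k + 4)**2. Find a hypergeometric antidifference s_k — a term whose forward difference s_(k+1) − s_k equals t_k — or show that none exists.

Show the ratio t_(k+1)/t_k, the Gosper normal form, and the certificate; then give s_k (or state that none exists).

Ratio r(k) = (k + 4)**2/(k + 5)**2.
Gosper form: A/B · C(k+1)/C(k) with A=k**2 + 8*k + 16, B=k**2 + 10*k + 25, C=1.
f must satisfy (k**2 + 8*k + 16)·f(k+1) − (k**2 + 8*k + 16)·f(k) = 1.
d = 0 from the (2,2,0) case.
Put f(k) = c0: A·f(k+1) − B(k−1)·f(k) − C = -1; need -1 = 0 — inconsistent ⇒ no f, not summable.

no hypergeometric antidifference exists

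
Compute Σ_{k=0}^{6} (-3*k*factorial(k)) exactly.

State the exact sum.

r(k) = (k + 1)**2/k after simplifying.
A = k + 1, B = 1, C = k.
Key eq: (k + 1)·f(k+1) = (1)·f(k) + (k).
Bound: deg f ≤ 0.
Match coefficients ⇒ f(k) = 1.
Get s_k = R·t_k = -3*factorial(k) with R(k) = B(k−1)f(k)/C(k) = 1/k.
Verify: -3*k*factorial(k) matches t_k.
Telescoping: Σ = s_(7) − s_(0) = -15120 − (-3) = -15117.

Σ = -15117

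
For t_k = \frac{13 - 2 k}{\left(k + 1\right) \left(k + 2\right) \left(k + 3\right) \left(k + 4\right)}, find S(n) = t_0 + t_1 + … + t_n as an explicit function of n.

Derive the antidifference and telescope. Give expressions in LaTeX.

S(n) = \frac{2 n^{3} + 18 n^{2} + 55 n + 39}{3 \left(n^{3} + 9 n^{2} + 26 n + 24\right)}

Ratio r(k) = (k + 1)*(2*k - 11)/((k + 5)*(2*k - 13)).
Normal form (A,B,C) = (k + 1, k + 5, k - 13/2).
Solve (k + 1)·f(k+1) − (k + 4)·f(k) = k - 13/2.
Bound: deg f ≤ 3.
A polynomial solution: f(k) = -k*(2*k**2 + 12*k + 25)/6.
So s_k = (B(k−1)f/C)·t_k = (-k*(k + 4)*(2*k**2 + 12*k + 25)/(3*(2*k - 13)))·t_k = k*(2*k**2 + 12*k + 25)/(3*(k + 1)*(k + 2)*(k + 3)).
Verify: (13 - 2*k)/(k**4 + 10*k**3 + 35*k**2 + 50*k + 24) matches t_k.
Σ_(k=0)^n t_k = s_(n+1) − s_(0) = ((2*n**3 + 18*n**2 + 55*n + 39)/(3*(n**3 + 9*n**2 + 26*n + 24))) − (0), i.e. (2*n**3 + 18*n**2 + 55*n + 39)/(3*(n**3 + 9*n**2 + 26*n + 24)).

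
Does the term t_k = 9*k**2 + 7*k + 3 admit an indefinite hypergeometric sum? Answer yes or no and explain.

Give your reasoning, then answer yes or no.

The ratio is (9*k**2 + 25*k + 19)/(9*k**2 + 7*k + 3).
Take A(k)=1, B(k)=1, C(k)=k**2 + 7*k/9 + 1/3.
Key eq: (1)·f(k+1) = (1)·f(k) + (k**2 + 7*k/9 + 1/3).
d = 3 from the (0,0,2) case.
Match coefficients ⇒ f(k) = k*(3*k**2 - k + 1)/9.
Then R = B(k−1)f/C = k*(3*k**2 - k + 1)/(9*k**2 + 7*k + 3), so s_k = R(k)·t_k = k*(3*k**2 - k + 1).
s_(k+1) − s_k = 9*k**2 + 7*k + 3 = t_k.

Yes. s_k = k*(3*k**2 - k + 1).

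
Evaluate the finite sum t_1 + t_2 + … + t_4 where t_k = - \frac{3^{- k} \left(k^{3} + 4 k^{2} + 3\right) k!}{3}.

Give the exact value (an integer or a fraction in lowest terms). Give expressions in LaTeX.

Σ = -1678/81

r(k) = (k + 1)*((k + 1)**3 + 4*(k + 1)**2 + 3)/(3*(k**3 + 4*k**2 + 3)) after simplifying.
Normal form (A,B,C) = (k/3 + 1/3, 1, k**3 + 4*k**2 + 3).
f must satisfy (k/3 + 1/3)·f(k+1) − (1)·f(k) = k**3 + 4*k**2 + 3.
Bound: deg f ≤ 2.
Solving with deg f ≤ 2: f(k) = 3*(k**2 + 4*k + 1).
Then R = B(k−1)f/C = 3*(k**2 + 4*k + 1)/(k**3 + 4*k**2 + 3), so s_k = R(k)·t_k = -(k**2 + 4*k + 1)*factorial(k)/3**k.
s_(k+1) − s_k = -(k**3 + 4*k**2 + 3)*factorial(k)/(3*3**k) = t_k.
Evaluate s at k=5 and k=1: -1840/81 and -2; difference -1678/81.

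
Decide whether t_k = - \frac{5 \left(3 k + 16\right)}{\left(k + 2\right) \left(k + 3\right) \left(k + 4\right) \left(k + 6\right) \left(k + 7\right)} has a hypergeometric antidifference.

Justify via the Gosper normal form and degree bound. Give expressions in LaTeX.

Ratio r(k) = (k + 2)*(k + 6)*(3*k + 19)/((k + 5)*(k + 8)*(3*k + 16)).
Take A(k)=k + 2, B(k)=k + 8, C(k)=k**2 + 31*k/3 + 80/3.
Need (k + 2)·f(k+1) − (k + 7)·f(k) = k**2 + 31*k/3 + 80/3.
deg f ≤ 5 (via 1,1,2).
Solving with deg f ≤ 5: f(k) = k*(k + 4)*(k + 5)*(k**2 + 11*k + 36)/108.
R(k) = B(k−1)·f(k)/C(k) = k*(k + 4)*(k + 7)*(k**2 + 11*k + 36)/(36*(3*k + 16)); s_k = R·t_k = 5*k*(-k**2 - 11*k - 36)/(36*(k**3 + 11*k**2 + 36*k + 36)).
s_(k+1) − s_k = 5*(-3*k - 16)/(k**5 + 22*k**4 + 185*k**3 + 740*k**2 + 1404*k + 1008) = t_k.

Yes. s_k = \frac{5 k \left(- k^{2} - 11 k - 36\right)}{36 \left(k^{3} + 11 k^{2} + 36 k + 36\right)}.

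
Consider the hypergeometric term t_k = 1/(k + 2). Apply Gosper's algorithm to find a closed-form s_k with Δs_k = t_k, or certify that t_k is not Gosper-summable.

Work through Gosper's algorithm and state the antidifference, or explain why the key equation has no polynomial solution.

Compute t_(k+1)/t_k: get (k + 2)/(k + 3).
Normal form (A,B,C) = (k + 2, k + 3, 1).
Need (k + 2)·f(k+1) − (k + 2)·f(k) = 1.
From deg A=1, deg B=1, deg C=0: d=0.
Generic f = c0 gives residual -1; -1 = 0 cannot hold, so t_k is not Gosper-summable.

no hypergeometric antidifference exists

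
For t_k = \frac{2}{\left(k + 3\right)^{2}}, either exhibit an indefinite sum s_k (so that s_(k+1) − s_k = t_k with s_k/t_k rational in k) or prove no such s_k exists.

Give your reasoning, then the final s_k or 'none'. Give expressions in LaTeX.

none — t_k is not Gosper-summable

The ratio is (k + 3)**2/(k + 4)**2.
Gosper form: A/B · C(k+1)/C(k) with A=k**2 + 6*k + 9, B=k**2 + 8*k + 16, C=1.
Need (k**2 + 6*k + 9)·f(k+1) − (k**2 + 6*k + 9)·f(k) = 1.
From deg A=2, deg B=2, deg C=0: d=0.
Write f(k) = c0. Then LHS − RHS = -1, requiring -1 = 0: contradictory. No certificate.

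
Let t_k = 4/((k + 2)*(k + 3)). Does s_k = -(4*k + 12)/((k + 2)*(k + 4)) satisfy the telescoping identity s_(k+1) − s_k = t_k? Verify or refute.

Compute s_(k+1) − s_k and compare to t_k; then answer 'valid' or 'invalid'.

s_(k+1) = 4*(-k - 4)/((k + 3)*(k + 5))
s_(k+1) − s_k = 4*(k**2 + 7*k + 13)/(k**4 + 14*k**3 + 71*k**2 + 154*k + 120)
(s_(k+1) − s_k) − t_k = 4*(-2*k - 7)/(k**4 + 14*k**3 + 71*k**2 + 154*k + 120)

Invalid: residual 4*(-2*k - 7)/(k**4 + 14*k**3 + 71*k**2 + 154*k + 120) ≠ 0.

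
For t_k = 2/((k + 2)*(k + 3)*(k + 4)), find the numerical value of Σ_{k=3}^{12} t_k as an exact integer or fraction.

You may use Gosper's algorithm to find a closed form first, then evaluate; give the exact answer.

Compute t_(k+1)/t_k: get (k + 2)/(k + 5).
Gosper form: A/B · C(k+1)/C(k) with A=k + 2, B=k + 5, C=1.
Set up (k + 2)·f(k+1) − (k + 4)·f(k) − (1) = 0.
deg f ≤ 2 (via 1,1,0).
Coefficient equations give f(k) = k*(k + 5)/12.
Certificate R = B(k−1)f/C = k*(k + 4)*(k + 5)/12 gives s_k = k*(k + 5)/(6*(k + 2)*(k + 3)).
Check: Δs_k = 2/(k**3 + 9*k**2 + 26*k + 24). ✓
Evaluate s at k=13 and k=3: 13/80 and 2/15; difference 7/240.

Σ = 7/240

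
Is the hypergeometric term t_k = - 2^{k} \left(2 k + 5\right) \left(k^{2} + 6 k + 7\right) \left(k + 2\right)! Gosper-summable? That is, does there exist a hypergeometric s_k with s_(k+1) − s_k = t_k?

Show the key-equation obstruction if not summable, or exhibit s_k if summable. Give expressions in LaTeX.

Yes. s_k = - 2^{k} \left(k^{2} + 4 k + 1\right) \left(k + 2\right)!.

r(k) = 2*(k + 3)*(2*k + 7)*(6*k + (k + 1)**2 + 13)/((2*k + 5)*(k**2 + 6*k + 7)) after simplifying.
Take A(k)=2*k + 6, B(k)=1, C(k)=k**3 + 17*k**2/2 + 22*k + 35/2.
f must satisfy (2*k + 6)·f(k+1) − (1)·f(k) = k**3 + 17*k**2/2 + 22*k + 35/2.
Bound: deg f ≤ 2.
Coefficient equations give f(k) = (k**2 + 4*k + 1)/2.
Get s_k = R·t_k = -2**k*(k**2 + 4*k + 1)*factorial(k + 2) with R(k) = B(k−1)f(k)/C(k) = (k**2 + 4*k + 1)/((2*k + 5)*(k**2 + 6*k + 7)).
Verify: -2**k*(2*k + 5)*(k**2 + 6*k + 7)*factorial(k + 2) matches t_k.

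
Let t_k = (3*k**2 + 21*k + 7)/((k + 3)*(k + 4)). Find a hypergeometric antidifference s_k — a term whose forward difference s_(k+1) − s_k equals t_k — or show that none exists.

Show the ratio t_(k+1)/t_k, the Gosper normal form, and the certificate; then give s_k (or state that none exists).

Ratio r(k) = (k + 3)*(21*k + 3*(k + 1)**2 + 28)/((k + 5)*(3*k**2 + 21*k + 7)).
Take A(k)=k + 3, B(k)=k + 5, C(k)=k**2 + 7*k + 7/3.
Solve (k + 3)·f(k+1) − (k + 4)·f(k) = k**2 + 7*k + 7/3.
deg f ≤ 2 (via 1,1,2).
Solve for f: f(k) = k*(9*k - 2)/9 (degree 2 ≤ 2).
So s_k = (B(k−1)f/C)·t_k = (k*(k + 4)*(9*k - 2)/(3*(3*k**2 + 21*k + 7)))·t_k = k*(9*k - 2)/(3*(k + 3)).
s_(k+1) − s_k = (3*k**2 + 21*k + 7)/(k**2 + 7*k + 12) = t_k.

s_k = k*(9*k - 2)/(3*(k + 3))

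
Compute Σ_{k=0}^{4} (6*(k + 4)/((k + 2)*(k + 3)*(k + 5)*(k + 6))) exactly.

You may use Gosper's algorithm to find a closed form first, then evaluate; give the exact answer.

The ratio is (k + 2)*(k + 5)**2/((k + 4)**2*(k + 7)).
Take A(k)=k + 2, B(k)=k + 7, C(k)=k**2 + 8*k + 16.
Key eq: (k + 2)·f(k+1) = (k + 6)·f(k) + (k**2 + 8*k + 16).
Degrees (1,1,2) ⇒ d ≤ 4.
A polynomial solution: f(k) = k*(k + 3)*(k + 4)*(k + 7)/20.
Certificate R = B(k−1)f/C = k*(k + 3)*(k + 6)*(k + 7)/(20*(k + 4)) gives s_k = 3*k*(k + 7)/(10*(k**2 + 7*k + 10)).
Verify: 6*(k + 4)/(k**4 + 16*k**3 + 91*k**2 + 216*k + 180) matches t_k.
Telescoping: Σ = s_(5) − s_(0) = 9/35 − (0) = 9/35.

Σ = 9/35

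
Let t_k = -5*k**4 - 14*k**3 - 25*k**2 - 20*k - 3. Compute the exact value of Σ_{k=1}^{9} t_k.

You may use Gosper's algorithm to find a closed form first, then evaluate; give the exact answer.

Σ = -113067

Step 1: r(k) = (5*k**4 + 34*k**3 + 97*k**2 + 132*k + 67)/(5*k**4 + 14*k**3 + 25*k**2 + 20*k + 3).
Gosper form: A/B · C(k+1)/C(k) with A=1, B=1, C=k**4 + 14*k**3/5 + 5*k**2 + 4*k + 3/5.
Key eq: (1)·f(k+1) = (1)·f(k) + (k**4 + 14*k**3/5 + 5*k**2 + 4*k + 3/5).
deg f ≤ 5 (via 0,0,4).
Solving with deg f ≤ 5: f(k) = k*(k**4 + k**3 + 3*k**2 + k - 3)/5.
R(k) = B(k−1)·f(k)/C(k) = k*(k**4 + k**3 + 3*k**2 + k - 3)/(5*k**4 + 14*k**3 + 25*k**2 + 20*k + 3); s_k = R·t_k = k*(-k**4 - k**3 - 3*k**2 - k + 3).
s_(k+1) − s_k = -5*k**4 - 14*k**3 - 25*k**2 - 20*k - 3 = t_k.
Sum = s_(10) − s_(1); s_(10) = -113070, s_(1) = -3 ⇒ -113067.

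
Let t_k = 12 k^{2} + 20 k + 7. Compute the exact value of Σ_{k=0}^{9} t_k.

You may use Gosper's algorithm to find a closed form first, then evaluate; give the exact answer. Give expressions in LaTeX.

Σ = 4390

r(k) = (12*k**2 + 44*k + 39)/(12*k**2 + 20*k + 7) after simplifying.
Factor: A=1; B=1; C=k**2 + 5*k/3 + 7/12.
Solve (1)·f(k+1) − (1)·f(k) = k**2 + 5*k/3 + 7/12.
Degrees (0,0,2) ⇒ d ≤ 3.
Coefficient equations give f(k) = k*(4*k**2 + 4*k - 1)/12.
Then R = B(k−1)f/C = k*(4*k**2 + 4*k - 1)/((2*k + 1)*(6*k + 7)), so s_k = R(k)·t_k = k*(4*k**2 + 4*k - 1).
s_(k+1) − s_k = 12*k**2 + 20*k + 7 = t_k.
Σ_(k=0)^(9) t_k = s_(10) − s_(0) = 4390 − (0) = 4390.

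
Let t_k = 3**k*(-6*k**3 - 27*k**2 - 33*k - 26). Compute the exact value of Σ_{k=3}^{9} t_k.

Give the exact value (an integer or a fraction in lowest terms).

r(k) = 3*(6*k**3 + 45*k**2 + 105*k + 92)/(6*k**3 + 27*k**2 + 33*k + 26) after simplifying.
Factor: A=3; B=1; C=k**3 + 9*k**2/2 + 11*k/2 + 13/3.
Key eq: (3)·f(k+1) = (1)·f(k) + (k**3 + 9*k**2/2 + 11*k/2 + 13/3).
From deg A=0, deg B=0, deg C=3: d=3.
Solve for f: f(k) = (3*k**3 + 3*k + 4)/6 (degree 3 ≤ 3).
Get s_k = R·t_k = 3**k*(-3*k**3 - 3*k - 4) with R(k) = B(k−1)f(k)/C(k) = (3*k**3 + 3*k + 4)/(6*k**3 + 27*k**2 + 33*k + 26).
Δs = 3**k*(3*k**3 - 6*k - 9*(k + 1)**3 - 17), as required.
Evaluate s at k=10 and k=3: -179154666 and -2538; difference -179152128.

Σ = -179152128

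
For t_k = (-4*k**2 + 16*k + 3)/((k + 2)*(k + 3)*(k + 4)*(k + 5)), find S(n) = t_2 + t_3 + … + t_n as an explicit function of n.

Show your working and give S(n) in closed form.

S(n) = (-23*n**3 + 204*n**2 + 119*n - 300)/(120*(n**3 + 12*n**2 + 47*n + 60))

The ratio is (4*k**3 - 31*k - 30)/(4*k**3 + 8*k**2 - 99*k - 18).
So A=k + 2 and B=k + 6, with C=k**2 - 4*k - 3/4.
Solve (k + 2)·f(k+1) − (k + 5)·f(k) = k**2 - 4*k - 3/4.
Degrees (1,1,2) ⇒ d ≤ 3.
A polynomial solution: f(k) = k*(k**2 - 23*k + 10)/32.
Certificate R = B(k−1)f/C = k*(k + 5)*(k**2 - 23*k + 10)/(8*(4*k**2 - 16*k - 3)) gives s_k = k*(-k**2 + 23*k - 10)/(8*(k + 2)*(k + 3)*(k + 4)).
Verify: (-4*k**2 + 16*k + 3)/(k**4 + 14*k**3 + 71*k**2 + 154*k + 120) matches t_k.
Telescope: S(n) = s_(n+1) − s_(2) = (-n**3 + 20*n**2 + 33*n + 12)/(8*(n**3 + 12*n**2 + 47*n + 60)) − (1/15) = (-23*n**3 + 204*n**2 + 119*n - 300)/(120*(n**3 + 12*n**2 + 47*n + 60)).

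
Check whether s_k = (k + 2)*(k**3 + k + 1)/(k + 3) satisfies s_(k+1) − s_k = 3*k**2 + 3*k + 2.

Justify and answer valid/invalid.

s_(k+1) = (k + 3)*(k + (k + 1)**3 + 2)/(k + 4)
s_(k+1) − s_k = (3*k**4 + 22*k**3 + 47*k**2 + 40*k + 19)/(k**2 + 7*k + 12)
(s_(k+1) − s_k) − t_k = (-2*k**3 - 12*k**2 - 10*k - 5)/(k**2 + 7*k + 12)

Invalid: residual (-2*k**3 - 12*k**2 - 10*k - 5)/(k**2 + 7*k + 12) ≠ 0.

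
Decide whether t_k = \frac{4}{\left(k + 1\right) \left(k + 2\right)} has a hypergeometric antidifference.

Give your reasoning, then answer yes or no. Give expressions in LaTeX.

Yes. s_k = \frac{4 k}{k + 1}.

r(k) = (k + 1)/(k + 3) after simplifying.
Normal form (A,B,C) = (k + 1, k + 3, 1).
f must satisfy (k + 1)·f(k+1) − (k + 2)·f(k) = 1.
From deg A=1, deg B=1, deg C=0: d=1.
A polynomial solution: f(k) = k.
So s_k = (B(k−1)f/C)·t_k = (k*(k + 2))·t_k = 4*k/(k + 1).
Δs = 4/(k**2 + 3*k + 2), as required.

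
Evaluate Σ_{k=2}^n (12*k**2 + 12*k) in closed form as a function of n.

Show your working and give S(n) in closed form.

S(n) = 4*n**3 + 12*n**2 + 8*n - 24

r(k) = (k + 2)/k after simplifying.
A = 1, B = 1, C = k**2 + k.
f must satisfy (1)·f(k+1) − (1)·f(k) = k**2 + k.
d = 3 from the (0,0,2) case.
Solving with deg f ≤ 3: f(k) = k*(k - 1)*(k + 1)/3.
Then R = B(k−1)f/C = (k - 1)/3, so s_k = R(k)·t_k = 4*k*(k**2 - 1).
Check: Δs_k = 12*k*(k + 1). ✓
Σ_(k=2)^n t_k = s_(n+1) − s_(2) = (4*n*(n**2 + 3*n + 2)) − (24), i.e. 4*n**3 + 12*n**2 + 8*n - 24.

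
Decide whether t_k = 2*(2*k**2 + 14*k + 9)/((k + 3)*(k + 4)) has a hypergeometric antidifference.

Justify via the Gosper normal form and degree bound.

Step 1: r(k) = (k + 3)*(14*k + 2*(k + 1)**2 + 23)/((k + 5)*(2*k**2 + 14*k + 9)).
So A=k + 3 and B=k + 5, with C=k**2 + 7*k + 9/2.
Need (k + 3)·f(k+1) − (k + 4)·f(k) = k**2 + 7*k + 9/2.
d = 2 from the (1,1,2) case.
Solving with deg f ≤ 2: f(k) = k*(2*k + 1)/2.
R(k) = B(k−1)·f(k)/C(k) = k*(k + 4)*(2*k + 1)/(2*k**2 + 14*k + 9); s_k = R·t_k = 2*k*(2*k + 1)/(k + 3).
Δs = 2*(2*k**2 + 14*k + 9)/(k**2 + 7*k + 12), as required.

Yes. s_k = 2*k*(2*k + 1)/(k + 3).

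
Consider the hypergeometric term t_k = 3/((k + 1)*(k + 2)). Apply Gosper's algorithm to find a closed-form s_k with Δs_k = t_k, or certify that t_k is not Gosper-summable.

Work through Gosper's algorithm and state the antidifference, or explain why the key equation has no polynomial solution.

t_(k+1)/t_k = (k + 1)/(k + 3).
A = k + 1, B = k + 3, C = 1.
Need (k + 1)·f(k+1) − (k + 2)·f(k) = 1.
d = 1 from the (1,1,0) case.
Match coefficients ⇒ f(k) = k.
Get s_k = R·t_k = 3*k/(k + 1) with R(k) = B(k−1)f(k)/C(k) = k*(k + 2).
Check: Δs_k = 3/(k**2 + 3*k + 2). ✓

s_k = 3*k/(k + 1)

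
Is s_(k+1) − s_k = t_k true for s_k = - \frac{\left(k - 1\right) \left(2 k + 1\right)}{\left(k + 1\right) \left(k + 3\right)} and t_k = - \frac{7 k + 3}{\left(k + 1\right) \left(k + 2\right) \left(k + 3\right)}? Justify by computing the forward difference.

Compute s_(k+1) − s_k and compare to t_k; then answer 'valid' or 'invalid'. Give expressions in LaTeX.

s_(k+1) = -k*(2*k + 3)/((k + 2)*(k + 4))
s_(k+1) − s_k = (-9*k**2 - 23*k - 8)/(k**4 + 10*k**3 + 35*k**2 + 50*k + 24)
(s_(k+1) − s_k) − t_k = 2*(-k**2 + 4*k + 2)/(k**4 + 10*k**3 + 35*k**2 + 50*k + 24)

Invalid: residual \frac{2 \left(- k^{2} + 4 k + 2\right)}{k^{4} + 10 k^{3} + 35 k^{2} + 50 k + 24} ≠ 0.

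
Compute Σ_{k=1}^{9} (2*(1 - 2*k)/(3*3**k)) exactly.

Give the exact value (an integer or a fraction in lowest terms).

Σ = -39346/59049

Step 1: r(k) = (2*k + 1)/(3*(2*k - 1)).
So A=1/3 and B=1, with C=k - 1/2.
Need (1/3)·f(k+1) − (1)·f(k) = k - 1/2.
From deg A=0, deg B=0, deg C=1: d=1.
A polynomial solution: f(k) = -3*k/2.
Get s_k = R·t_k = 2*k/3**k with R(k) = B(k−1)f(k)/C(k) = -3*k/(2*k - 1).
s_(k+1) − s_k = 2*(1 - 2*k)/(3*3**k) = t_k.
Telescoping: Σ = s_(10) − s_(1) = 20/59049 − (2/3) = -39346/59049.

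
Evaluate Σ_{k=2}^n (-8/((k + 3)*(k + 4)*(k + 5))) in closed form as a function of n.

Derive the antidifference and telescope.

Ratio r(k) = (k + 3)/(k + 6).
Gosper form: A/B · C(k+1)/C(k) with A=k + 3, B=k + 6, C=1.
f must satisfy (k + 3)·f(k+1) − (k + 5)·f(k) = 1.
Bound: deg f ≤ 2.
Coefficient equations give f(k) = k*(k + 7)/24.
Then R = B(k−1)f/C = k*(k + 5)*(k + 7)/24, so s_k = R(k)·t_k = k*(-k - 7)/(3*(k + 3)*(k + 4)).
Check: Δs_k = -8/(k**3 + 12*k**2 + 47*k + 60). ✓
s_(n+1) = (-n**2 - 9*n - 8)/(3*(n**2 + 9*n + 20)) and s_(2) = -1/5, so S(n) = 2*(-n**2 - 9*n + 10)/(15*(n**2 + 9*n + 20)).

S(n) = 2*(-n**2 - 9*n + 10)/(15*(n**2 + 9*n + 20))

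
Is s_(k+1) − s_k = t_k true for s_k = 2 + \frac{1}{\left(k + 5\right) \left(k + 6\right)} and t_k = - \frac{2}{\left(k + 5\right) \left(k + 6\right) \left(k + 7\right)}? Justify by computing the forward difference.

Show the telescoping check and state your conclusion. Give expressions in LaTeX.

s_(k+1) = 2 + 1/((k + 6)*(k + 7))
s_(k+1) − s_k = -2/(k**3 + 18*k**2 + 107*k + 210)
(s_(k+1) − s_k) − t_k = 0

valid; difference matches t_k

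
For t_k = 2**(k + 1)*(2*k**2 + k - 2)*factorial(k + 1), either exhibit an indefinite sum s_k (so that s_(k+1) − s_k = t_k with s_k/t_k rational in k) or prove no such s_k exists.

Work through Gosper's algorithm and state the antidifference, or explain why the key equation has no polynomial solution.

Step 1: r(k) = 2*(k + 2)*(k + 2*(k + 1)**2 - 1)/(2*k**2 + k - 2).
Take A(k)=2*k + 4, B(k)=1, C(k)=k**2 + k/2 - 1.
Need (2*k + 4)·f(k+1) − (1)·f(k) = k**2 + k/2 - 1.
Degrees (1,0,2) ⇒ d ≤ 1.
Coefficient equations give f(k) = (k - 2)/2.
Then R = B(k−1)f/C = (k - 2)/(2*k**2 + k - 2), so s_k = R(k)·t_k = 2**(k + 1)*(k - 2)*factorial(k + 1).
Check: Δs_k = 2**(k + 1)*(2*k**2 + k - 2)*factorial(k + 1). ✓

s_k = 2**(k + 1)*(k - 2)*factorial(k + 1)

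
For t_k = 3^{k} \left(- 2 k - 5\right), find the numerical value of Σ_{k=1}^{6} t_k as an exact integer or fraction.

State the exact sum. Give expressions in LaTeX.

Step 1: r(k) = 3*(2*k + 7)/(2*k + 5).
Take A(k)=3, B(k)=1, C(k)=k + 5/2.
Set up (3)·f(k+1) − (1)·f(k) − (k + 5/2) = 0.
Bound: deg f ≤ 1.
Solve for f: f(k) = (k + 1)/2 (degree 1 ≤ 1).
R(k) = B(k−1)·f(k)/C(k) = (k + 1)/(2*k + 5); s_k = R·t_k = 3**k*(-k - 1).
Check: Δs_k = 3**k*(-2*k - 5). ✓
Evaluate s at k=7 and k=1: -17496 and -6; difference -17490.

Σ = -17490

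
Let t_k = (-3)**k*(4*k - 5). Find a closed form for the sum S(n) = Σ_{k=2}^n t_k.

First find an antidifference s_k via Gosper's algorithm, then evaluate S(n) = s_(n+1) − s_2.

S(n) = (-3)**(n + 1)*(1 - n)

r(k) = 3*(1 - 4*k)/(4*k - 5) after simplifying.
Normal form (A,B,C) = (-3, 1, k - 5/4).
Set up (-3)·f(k+1) − (1)·f(k) − (k - 5/4) = 0.
From deg A=0, deg B=0, deg C=1: d=1.
Solve for f: f(k) = -(k - 2)/4 (degree 1 ≤ 1).
R(k) = B(k−1)·f(k)/C(k) = -(k - 2)/(4*k - 5); s_k = R·t_k = (-3)**k*(2 - k).
s_(k+1) − s_k = (-3)**k*(4*k - 5) = t_k.
Evaluate: s_(n+1) = (-3)**(n + 1)*(1 - n); subtract s_(2) = 0 ⇒ S(n) = (-3)**(n + 1)*(1 - n).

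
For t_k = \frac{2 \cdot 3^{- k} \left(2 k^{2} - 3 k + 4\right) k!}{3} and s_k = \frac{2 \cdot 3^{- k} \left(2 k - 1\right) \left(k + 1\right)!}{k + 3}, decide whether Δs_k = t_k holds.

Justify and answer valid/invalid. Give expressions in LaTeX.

Invalid: residual - \frac{4 \cdot 3^{- k} \left(2 k^{3} + 3 k^{2} - 11 k + 15\right) k!}{3 \left(k + 3\right) \left(k + 4\right)} ≠ 0.

s_(k+1) = 2*(2*k + 1)*factorial(k + 2)/(3*3**k*(k + 4))
s_(k+1) − s_k = 2*(2*k**3 + 5*k**2 - 4*k + 18)*factorial(k + 1)/(3*3**k*(k + 3)*(k + 4))
(s_(k+1) − s_k) − t_k = -4*(2*k**3 + 3*k**2 - 11*k + 15)*factorial(k)/(3*3**k*(k + 3)*(k + 4))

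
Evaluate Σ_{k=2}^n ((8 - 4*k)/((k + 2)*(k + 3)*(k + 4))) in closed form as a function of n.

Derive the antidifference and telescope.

Compute t_(k+1)/t_k: get (k - 1)*(k + 2)/((k - 2)*(k + 5)).
So A=k + 2 and B=k + 5, with C=k - 2.
Solve (k + 2)·f(k+1) − (k + 4)·f(k) = k - 2.
Degrees (1,1,1) ⇒ d ≤ 2.
Coefficient equations give f(k) = -k.
So s_k = (B(k−1)f/C)·t_k = (-k*(k + 4)/(k - 2))·t_k = 4*k/((k + 2)*(k + 3)).
Verify: 4*(2 - k)/(k**3 + 9*k**2 + 26*k + 24) matches t_k.
Evaluate: s_(n+1) = 4*(n + 1)/(n**2 + 7*n + 12); subtract s_(2) = 2/5 ⇒ S(n) = 2*(-n**2 + 3*n - 2)/(5*(n**2 + 7*n + 12)).

S(n) = 2*(-n**2 + 3*n - 2)/(5*(n**2 + 7*n + 12))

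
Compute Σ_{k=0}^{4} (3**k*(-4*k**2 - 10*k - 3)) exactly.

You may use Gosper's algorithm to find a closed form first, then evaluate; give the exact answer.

Compute t_(k+1)/t_k: get 3*(4*k**2 + 18*k + 17)/(4*k**2 + 10*k + 3).
Take A(k)=3, B(k)=1, C(k)=k**2 + 5*k/2 + 3/4.
Set up (3)·f(k+1) − (1)·f(k) − (k**2 + 5*k/2 + 3/4) = 0.
Bound: deg f ≤ 2.
A polynomial solution: f(k) = k*(2*k - 1)/4.
R(k) = B(k−1)·f(k)/C(k) = k*(2*k - 1)/(4*k**2 + 10*k + 3); s_k = R·t_k = 3**k*k*(1 - 2*k).
s_(k+1) − s_k = 3**k*(-4*k**2 - 10*k - 3) = t_k.
Evaluate s at k=5 and k=0: -10935 and 0; difference -10935.

Σ = -10935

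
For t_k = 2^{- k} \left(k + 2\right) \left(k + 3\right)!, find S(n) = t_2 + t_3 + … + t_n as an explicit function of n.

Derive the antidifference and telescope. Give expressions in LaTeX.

t_(k+1)/t_k = (k + 3)*(k + 4)/(2*(k + 2)).
Factor: A=k/2 + 2; B=1; C=k + 2.
Solve (k/2 + 2)·f(k+1) − (1)·f(k) = k + 2.
From deg A=1, deg B=0, deg C=1: d=0.
A polynomial solution: f(k) = 2.
Then R = B(k−1)f/C = 2/(k + 2), so s_k = R(k)·t_k = 2**(1 - k)*factorial(k + 3).
Δs = (k + 2)*factorial(k + 3)/2**k, as required.
Telescope: S(n) = s_(n+1) − s_(2) = factorial(n + 4)/2**n − (60) = -60 + factorial(n + 4)/2**n.

S(n) = -60 + 2^{- n} \left(n + 4\right)!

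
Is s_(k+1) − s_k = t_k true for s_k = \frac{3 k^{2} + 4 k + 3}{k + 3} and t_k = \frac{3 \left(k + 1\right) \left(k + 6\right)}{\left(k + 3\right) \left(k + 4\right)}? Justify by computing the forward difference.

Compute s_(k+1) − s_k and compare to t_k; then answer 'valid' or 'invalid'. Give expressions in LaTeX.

s_(k+1) = (3*k**2 + 10*k + 10)/(k + 4)
s_(k+1) − s_k = 3*(k**2 + 7*k + 6)/(k**2 + 7*k + 12)
(s_(k+1) − s_k) − t_k = 0

Valid: the claim telescopes to t_k.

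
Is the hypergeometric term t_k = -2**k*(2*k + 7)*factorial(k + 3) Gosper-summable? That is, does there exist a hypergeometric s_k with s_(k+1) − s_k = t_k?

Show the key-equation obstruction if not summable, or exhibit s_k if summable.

Compute t_(k+1)/t_k: get 2*(k + 4)*(2*k + 9)/(2*k + 7).
So A=2*k + 8 and B=1, with C=k + 7/2.
Key eq: (2*k + 8)·f(k+1) = (1)·f(k) + (k + 7/2).
Degrees (1,0,1) ⇒ d ≤ 0.
Match coefficients ⇒ f(k) = 1/2.
So s_k = (B(k−1)f/C)·t_k = (1/(2*k + 7))·t_k = -2**k*factorial(k + 3).
Δs = -2**k*(2*k + 7)*factorial(k + 3), as required.

Yes. s_k = -2**k*factorial(k + 3).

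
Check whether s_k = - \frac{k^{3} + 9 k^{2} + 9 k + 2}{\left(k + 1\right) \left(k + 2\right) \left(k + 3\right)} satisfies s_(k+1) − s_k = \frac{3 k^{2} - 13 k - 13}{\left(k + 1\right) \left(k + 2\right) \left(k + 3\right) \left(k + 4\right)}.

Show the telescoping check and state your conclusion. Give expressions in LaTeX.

valid (s_(k+1) − s_k reduces to t_k)

s_(k+1) = (-9*k - (k + 1)**3 - 9*(k + 1)**2 - 11)/((k + 2)*(k + 3)*(k + 4))
s_(k+1) − s_k = (3*k**2 - 13*k - 13)/(k**4 + 10*k**3 + 35*k**2 + 50*k + 24)
(s_(k+1) − s_k) − t_k = 0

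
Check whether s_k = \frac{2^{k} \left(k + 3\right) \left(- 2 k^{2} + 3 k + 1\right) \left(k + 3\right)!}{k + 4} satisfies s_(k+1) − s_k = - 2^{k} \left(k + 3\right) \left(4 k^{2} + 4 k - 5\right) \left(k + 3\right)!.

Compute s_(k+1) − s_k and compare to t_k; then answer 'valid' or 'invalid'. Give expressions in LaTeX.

s_(k+1) = -2**(k + 1)*(k + 4)*(2*k**2 + k - 2)*factorial(k + 4)/(k + 5)
s_(k+1) − s_k = -2**k*(4*k**5 + 48*k**4 + 199*k**3 + 299*k**2 - 11*k - 241)*factorial(k + 3)/((k + 4)*(k + 5))
(s_(k+1) − s_k) − t_k = 2**k*(4*k**4 + 32*k**3 + 69*k**2 + 16*k - 59)*factorial(k + 3)/((k + 4)*(k + 5))

Invalid: residual \frac{2^{k} \left(4 k^{4} + 32 k^{3} + 69 k^{2} + 16 k - 59\right) \left(k + 3\right)!}{\left(k + 4\right) \left(k + 5\right)} ≠ 0.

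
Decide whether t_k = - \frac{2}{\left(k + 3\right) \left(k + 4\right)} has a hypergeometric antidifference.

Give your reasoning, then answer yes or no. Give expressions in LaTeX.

The ratio is (k + 3)/(k + 5).
Factor: A=k + 3; B=k + 5; C=1.
Key eq: (k + 3)·f(k+1) = (k + 4)·f(k) + (1).
deg f ≤ 1 (via 1,1,0).
Solving with deg f ≤ 1: f(k) = k/3.
R(k) = B(k−1)·f(k)/C(k) = k*(k + 4)/3; s_k = R·t_k = -2*k/(3*k + 9).
Check: Δs_k = -2/(k**2 + 7*k + 12). ✓

Yes. s_k = - \frac{2 k}{3 k + 9}.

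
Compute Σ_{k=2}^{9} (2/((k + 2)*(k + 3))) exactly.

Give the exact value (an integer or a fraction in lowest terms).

Ratio r(k) = (k + 2)/(k + 4).
A = k + 2, B = k + 4, C = 1.
Key eq: (k + 2)·f(k+1) = (k + 3)·f(k) + (1).
Degrees (1,1,0) ⇒ d ≤ 1.
Solve for f: f(k) = k/2 (degree 1 ≤ 1).
Get s_k = R·t_k = k/(k + 2) with R(k) = B(k−1)f(k)/C(k) = k*(k + 3)/2.
s_(k+1) − s_k = 2/(k**2 + 5*k + 6) = t_k.
Evaluate s at k=10 and k=2: 5/6 and 1/2; difference 1/3.

Σ = 1/3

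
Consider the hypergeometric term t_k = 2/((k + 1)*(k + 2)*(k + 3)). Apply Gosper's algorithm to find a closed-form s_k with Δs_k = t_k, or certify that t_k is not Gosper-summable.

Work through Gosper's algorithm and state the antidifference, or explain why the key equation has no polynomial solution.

s_k = k*(k + 3)/(2*(k + 1)*(k + 2))

Step 1: r(k) = (k + 1)/(k + 4).
Normal form (A,B,C) = (k + 1, k + 4, 1).
Need (k + 1)·f(k+1) − (k + 3)·f(k) = 1.
From deg A=1, deg B=1, deg C=0: d=2.
Solving with deg f ≤ 2: f(k) = k*(k + 3)/4.
R(k) = B(k−1)·f(k)/C(k) = k*(k + 3)**2/4; s_k = R·t_k = k*(k + 3)/(2*(k + 1)*(k + 2)).
Δs = 2/(k**3 + 6*k**2 + 11*k + 6), as required.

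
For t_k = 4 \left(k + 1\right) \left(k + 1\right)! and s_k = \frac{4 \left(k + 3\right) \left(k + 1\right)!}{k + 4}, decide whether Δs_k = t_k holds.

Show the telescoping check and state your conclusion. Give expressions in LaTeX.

s_(k+1) = 4*(k + 4)*factorial(k + 2)/(k + 5)
s_(k+1) − s_k = 4*(k**3 + 9*k**2 + 24*k + 17)*factorial(k + 1)/((k + 4)*(k + 5))
(s_(k+1) − s_k) − t_k = -4*(k**2 + 5*k + 3)*factorial(k + 1)/((k + 4)*(k + 5))

Invalid: residual - \frac{4 \left(k^{2} + 5 k + 3\right) \left(k + 1\right)!}{\left(k + 4\right) \left(k + 5\right)} ≠ 0.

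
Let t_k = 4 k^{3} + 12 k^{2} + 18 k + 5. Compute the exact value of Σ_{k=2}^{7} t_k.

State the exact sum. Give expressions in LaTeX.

t_(k+1)/t_k = (4*k**3 + 24*k**2 + 54*k + 39)/(4*k**3 + 12*k**2 + 18*k + 5).
A = 1, B = 1, C = k**3 + 3*k**2 + 9*k/2 + 5/4.
Need (1)·f(k+1) − (1)·f(k) = k**3 + 3*k**2 + 9*k/2 + 5/4.
From deg A=0, deg B=0, deg C=3: d=4.
A polynomial solution: f(k) = k*(k**3 + 2*k**2 + 4*k - 2)/4.
Certificate R = B(k−1)f/C = k*(k**3 + 2*k**2 + 4*k - 2)/(4*k**3 + 12*k**2 + 18*k + 5) gives s_k = k*(k**3 + 2*k**2 + 4*k - 2).
Δs = 4*k**3 + 12*k**2 + 18*k + 5, as required.
Sum = s_(8) − s_(2); s_(8) = 5360, s_(2) = 44 ⇒ 5316.

Σ = 5316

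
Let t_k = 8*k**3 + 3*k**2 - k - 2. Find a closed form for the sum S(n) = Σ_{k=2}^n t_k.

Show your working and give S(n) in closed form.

S(n) = 2*n**4 + 5*n**3 + 3*n**2 - 2*n - 8

Ratio r(k) = (8*k**3 + 27*k**2 + 29*k + 8)/(8*k**3 + 3*k**2 - k - 2).
A = 1, B = 1, C = k**3 + 3*k**2/8 - k/8 - 1/4.
Solve (1)·f(k+1) − (1)·f(k) = k**3 + 3*k**2/8 - k/8 - 1/4.
Bound: deg f ≤ 4.
Solving with deg f ≤ 4: f(k) = k*(2*k**3 - 3*k**2 - 1)/8.
Certificate R = B(k−1)f/C = k*(2*k**3 - 3*k**2 - 1)/(8*k**3 + 3*k**2 - k - 2) gives s_k = 2*k**4 - 3*k**3 - k.
Δs = 8*k**3 + 3*k**2 - k - 2, as required.
Evaluate: s_(n+1) = 2*n**4 + 5*n**3 + 3*n**2 - 2*n - 2; subtract s_(2) = 6 ⇒ S(n) = 2*n**4 + 5*n**3 + 3*n**2 - 2*n - 8.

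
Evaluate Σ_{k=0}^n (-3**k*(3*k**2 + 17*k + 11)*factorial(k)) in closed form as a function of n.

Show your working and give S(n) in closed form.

S(n) = -3*3**n*n**2*factorial(n) - 18*3**n*n*factorial(n) - 15*3**n*factorial(n) + 4

t_(k+1)/t_k = 3*(3*k**3 + 26*k**2 + 54*k + 31)/(3*k**2 + 17*k + 11).
So A=3*k + 3 and B=1, with C=k**2 + 17*k/3 + 11/3.
Need (3*k + 3)·f(k+1) − (1)·f(k) = k**2 + 17*k/3 + 11/3.
From deg A=1, deg B=0, deg C=2: d=1.
A polynomial solution: f(k) = (k + 4)/3.
Then R = B(k−1)f/C = (k + 4)/(3*k**2 + 17*k + 11), so s_k = R(k)·t_k = -3**k*(k + 4)*factorial(k).
Δs = -3**k*(3*k**2 + 17*k + 11)*factorial(k), as required.
Σ_(k=0)^n t_k = s_(n+1) − s_(0) = (-3**(n + 1)*(n + 5)*factorial(n + 1)) − (-4), i.e. -3*3**n*n**2*factorial(n) - 18*3**n*n*factorial(n) - 15*3**n*factorial(n) + 4.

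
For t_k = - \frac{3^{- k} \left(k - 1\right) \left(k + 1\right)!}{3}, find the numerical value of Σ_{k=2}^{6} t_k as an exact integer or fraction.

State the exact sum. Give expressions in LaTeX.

Σ = -4318/243

t_(k+1)/t_k = k*(k + 2)/(3*(k - 1)).
A = k/3 + 2/3, B = 1, C = k - 1.
Need (k/3 + 2/3)·f(k+1) − (1)·f(k) = k - 1.
From deg A=1, deg B=0, deg C=1: d=0.
Coefficient equations give f(k) = 3.
So s_k = (B(k−1)f/C)·t_k = (3/(k - 1))·t_k = -factorial(k + 1)/3**k.
Δs = -(k - 1)*factorial(k + 1)/(3*3**k), as required.
Telescoping: Σ = s_(7) − s_(2) = -4480/243 − (-2/3) = -4318/243.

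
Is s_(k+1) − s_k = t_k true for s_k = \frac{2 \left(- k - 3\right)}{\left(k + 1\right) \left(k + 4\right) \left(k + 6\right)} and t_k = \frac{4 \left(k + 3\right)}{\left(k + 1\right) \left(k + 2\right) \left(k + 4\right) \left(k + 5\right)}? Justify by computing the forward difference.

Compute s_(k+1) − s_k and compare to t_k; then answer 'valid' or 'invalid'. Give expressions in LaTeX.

s_(k+1) = 2*(-k - 4)/((k + 2)*(k + 5)*(k + 7))
s_(k+1) − s_k = 2*(2*k**3 + 23*k**2 + 87*k + 114)/(k**6 + 25*k**5 + 247*k**4 + 1219*k**3 + 3112*k**2 + 3796*k + 1680)
(s_(k+1) − s_k) − t_k = 6*(-3*k**2 - 25*k - 46)/(k**6 + 25*k**5 + 247*k**4 + 1219*k**3 + 3112*k**2 + 3796*k + 1680)

Invalid: residual \frac{6 \left(- 3 k^{2} - 25 k - 46\right)}{k^{6} + 25 k^{5} + 247 k^{4} + 1219 k^{3} + 3112 k^{2} + 3796 k + 1680} ≠ 0.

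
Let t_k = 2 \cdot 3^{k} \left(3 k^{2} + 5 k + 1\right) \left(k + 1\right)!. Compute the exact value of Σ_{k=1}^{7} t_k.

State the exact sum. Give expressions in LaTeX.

Σ = 33331979520

t_(k+1)/t_k = 3*(3*k**3 + 17*k**2 + 31*k + 18)/(3*k**2 + 5*k + 1).
Take A(k)=3*k + 6, B(k)=1, C(k)=k**2 + 5*k/3 + 1/3.
Key eq: (3*k + 6)·f(k+1) = (1)·f(k) + (k**2 + 5*k/3 + 1/3).
d = 1 from the (1,0,2) case.
Solve for f: f(k) = (k - 1)/3 (degree 1 ≤ 1).
Get s_k = R·t_k = 2*3**k*(k - 1)*factorial(k + 1) with R(k) = B(k−1)f(k)/C(k) = (k - 1)/(3*k**2 + 5*k + 1).
Check: Δs_k = 2*3**k*(3*k**2 + 5*k + 1)*factorial(k + 1). ✓
Sum = s_(8) − s_(1); s_(8) = 33331979520, s_(1) = 0 ⇒ 33331979520.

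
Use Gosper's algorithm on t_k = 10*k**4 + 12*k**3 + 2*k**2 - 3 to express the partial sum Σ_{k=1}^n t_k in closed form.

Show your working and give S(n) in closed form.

The ratio is (10*k**4 + 52*k**3 + 98*k**2 + 80*k + 21)/(10*k**4 + 12*k**3 + 2*k**2 - 3).
Normal form (A,B,C) = (1, 1, k**4 + 6*k**3/5 + k**2/5 - 3/10).
Key eq: (1)·f(k+1) = (1)·f(k) + (k**4 + 6*k**3/5 + k**2/5 - 3/10).
From deg A=0, deg B=0, deg C=4: d=5.
Solving with deg f ≤ 5: f(k) = k*(2*k**4 - 2*k**3 - 2*k**2 + 2*k - 3)/10.
Certificate R = B(k−1)f/C = k*(2*k**4 - 2*k**3 - 2*k**2 + 2*k - 3)/(10*k**4 + 12*k**3 + 2*k**2 - 3) gives s_k = k*(2*k**4 - 2*k**3 - 2*k**2 + 2*k - 3).
Verify: 10*k**4 + 12*k**3 + 2*k**2 - 3 matches t_k.
Telescope: S(n) = s_(n+1) − s_(1) = 2*n**5 + 8*n**4 + 10*n**3 + 4*n**2 - 3*n - 3 − (-3) = n*(2*n**4 + 8*n**3 + 10*n**2 + 4*n - 3).

S(n) = n*(2*n**4 + 8*n**3 + 10*n**2 + 4*n - 3)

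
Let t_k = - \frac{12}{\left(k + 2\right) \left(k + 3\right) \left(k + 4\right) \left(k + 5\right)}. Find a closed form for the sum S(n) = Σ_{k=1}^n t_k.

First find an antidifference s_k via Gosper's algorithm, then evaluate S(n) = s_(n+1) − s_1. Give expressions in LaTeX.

r(k) = (k + 2)/(k + 6) after simplifying.
Gosper form: A/B · C(k+1)/C(k) with A=k + 2, B=k + 6, C=1.
Solve (k + 2)·f(k+1) − (k + 5)·f(k) = 1.
From deg A=1, deg B=1, deg C=0: d=3.
A polynomial solution: f(k) = k*(k**2 + 9*k + 26)/72.
R(k) = B(k−1)·f(k)/C(k) = k*(k + 5)*(k**2 + 9*k + 26)/72; s_k = R·t_k = k*(-k**2 - 9*k - 26)/(6*(k + 2)*(k + 3)*(k + 4)).
s_(k+1) − s_k = -12/(k**4 + 14*k**3 + 71*k**2 + 154*k + 120) = t_k.
Evaluate: s_(n+1) = (-n**3 - 12*n**2 - 47*n - 36)/(6*(n**3 + 12*n**2 + 47*n + 60)); subtract s_(1) = -1/10 ⇒ S(n) = n*(-n**2 - 12*n - 47)/(15*(n**3 + 12*n**2 + 47*n + 60)).

S(n) = \frac{n \left(- n^{2} - 12 n - 47\right)}{15 \left(n^{3} + 12 n^{2} + 47 n + 60\right)}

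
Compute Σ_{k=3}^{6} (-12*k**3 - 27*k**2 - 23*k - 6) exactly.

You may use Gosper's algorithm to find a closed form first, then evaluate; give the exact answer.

Step 1: r(k) = (12*k**3 + 63*k**2 + 113*k + 68)/(12*k**3 + 27*k**2 + 23*k + 6).
Normal form (A,B,C) = (1, 1, k**3 + 9*k**2/4 + 23*k/12 + 1/2).
Set up (1)·f(k+1) − (1)·f(k) − (k**3 + 9*k**2/4 + 23*k/12 + 1/2) = 0.
deg f ≤ 4 (via 0,0,3).
Solve for f: f(k) = k*(3*k**3 + 3*k**2 + k - 1)/12 (degree 4 ≤ 4).
Get s_k = R·t_k = k*(-3*k**3 - 3*k**2 - k + 1) with R(k) = B(k−1)f(k)/C(k) = k*(3*k**3 + 3*k**2 + k - 1)/(12*k**3 + 27*k**2 + 23*k + 6).
Verify: -12*k**3 - 27*k**2 - 23*k - 6 matches t_k.
Σ_(k=3)^(6) t_k = s_(7) − s_(3) = -8274 − (-330) = -7944.

Σ = -7944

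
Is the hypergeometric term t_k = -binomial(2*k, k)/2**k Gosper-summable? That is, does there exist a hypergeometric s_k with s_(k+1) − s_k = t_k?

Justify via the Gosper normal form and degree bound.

The ratio is (2*k + 1)/(k + 1).
Gosper form: A/B · C(k+1)/C(k) with A=2*k + 1, B=k + 1, C=1.
Set up (2*k + 1)·f(k+1) − (k)·f(k) − (1) = 0.
Degrees (1,1,0) ⇒ d ≤ -1.
d = -1 < 0 ⇒ no nonzero polynomial f; not summable.

No. Not Gosper-summable.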